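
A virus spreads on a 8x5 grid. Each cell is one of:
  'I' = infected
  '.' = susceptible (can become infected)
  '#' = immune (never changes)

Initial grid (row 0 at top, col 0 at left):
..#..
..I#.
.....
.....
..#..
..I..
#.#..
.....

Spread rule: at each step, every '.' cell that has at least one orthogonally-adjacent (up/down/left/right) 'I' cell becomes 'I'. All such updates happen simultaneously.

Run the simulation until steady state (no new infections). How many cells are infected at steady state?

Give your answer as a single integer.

Answer: 35

Derivation:
Step 0 (initial): 2 infected
Step 1: +4 new -> 6 infected
Step 2: +11 new -> 17 infected
Step 3: +10 new -> 27 infected
Step 4: +6 new -> 33 infected
Step 5: +1 new -> 34 infected
Step 6: +1 new -> 35 infected
Step 7: +0 new -> 35 infected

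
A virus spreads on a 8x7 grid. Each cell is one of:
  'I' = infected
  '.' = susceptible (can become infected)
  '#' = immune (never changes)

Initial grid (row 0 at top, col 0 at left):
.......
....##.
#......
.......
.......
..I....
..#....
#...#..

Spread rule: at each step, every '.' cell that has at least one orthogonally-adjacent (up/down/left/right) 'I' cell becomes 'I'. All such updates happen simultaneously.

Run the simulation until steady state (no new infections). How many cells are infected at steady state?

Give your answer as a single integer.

Answer: 50

Derivation:
Step 0 (initial): 1 infected
Step 1: +3 new -> 4 infected
Step 2: +7 new -> 11 infected
Step 3: +10 new -> 21 infected
Step 4: +9 new -> 30 infected
Step 5: +8 new -> 38 infected
Step 6: +6 new -> 44 infected
Step 7: +3 new -> 47 infected
Step 8: +2 new -> 49 infected
Step 9: +1 new -> 50 infected
Step 10: +0 new -> 50 infected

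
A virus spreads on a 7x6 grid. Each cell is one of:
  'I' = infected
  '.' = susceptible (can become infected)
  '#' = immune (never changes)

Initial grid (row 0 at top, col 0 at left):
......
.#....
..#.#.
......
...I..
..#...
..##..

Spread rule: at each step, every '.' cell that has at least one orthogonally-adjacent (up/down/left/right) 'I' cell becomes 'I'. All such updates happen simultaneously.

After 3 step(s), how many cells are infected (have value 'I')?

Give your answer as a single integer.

Answer: 18

Derivation:
Step 0 (initial): 1 infected
Step 1: +4 new -> 5 infected
Step 2: +6 new -> 11 infected
Step 3: +7 new -> 18 infected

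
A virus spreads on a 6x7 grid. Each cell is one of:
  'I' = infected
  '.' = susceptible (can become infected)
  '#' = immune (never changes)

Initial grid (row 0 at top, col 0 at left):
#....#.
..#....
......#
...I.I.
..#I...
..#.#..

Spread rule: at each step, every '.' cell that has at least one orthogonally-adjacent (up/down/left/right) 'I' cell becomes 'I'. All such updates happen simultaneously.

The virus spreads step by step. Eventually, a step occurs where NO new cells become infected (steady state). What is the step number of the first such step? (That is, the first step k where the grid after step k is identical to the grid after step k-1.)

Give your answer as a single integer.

Answer: 6

Derivation:
Step 0 (initial): 3 infected
Step 1: +8 new -> 11 infected
Step 2: +7 new -> 18 infected
Step 3: +7 new -> 25 infected
Step 4: +7 new -> 32 infected
Step 5: +3 new -> 35 infected
Step 6: +0 new -> 35 infected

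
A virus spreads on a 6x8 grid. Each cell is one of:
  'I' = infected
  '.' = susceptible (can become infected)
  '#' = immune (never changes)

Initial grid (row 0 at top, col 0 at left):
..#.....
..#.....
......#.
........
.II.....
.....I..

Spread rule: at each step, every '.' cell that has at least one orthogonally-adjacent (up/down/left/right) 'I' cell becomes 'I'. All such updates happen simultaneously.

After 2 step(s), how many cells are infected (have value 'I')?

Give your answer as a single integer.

Answer: 22

Derivation:
Step 0 (initial): 3 infected
Step 1: +9 new -> 12 infected
Step 2: +10 new -> 22 infected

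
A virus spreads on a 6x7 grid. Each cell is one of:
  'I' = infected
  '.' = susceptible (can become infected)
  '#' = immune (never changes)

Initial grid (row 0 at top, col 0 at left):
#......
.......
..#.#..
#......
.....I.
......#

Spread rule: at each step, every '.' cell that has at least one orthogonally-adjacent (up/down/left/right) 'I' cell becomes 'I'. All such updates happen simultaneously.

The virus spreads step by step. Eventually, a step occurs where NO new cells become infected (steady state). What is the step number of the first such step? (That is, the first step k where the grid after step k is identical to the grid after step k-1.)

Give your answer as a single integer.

Answer: 9

Derivation:
Step 0 (initial): 1 infected
Step 1: +4 new -> 5 infected
Step 2: +5 new -> 10 infected
Step 3: +5 new -> 15 infected
Step 4: +7 new -> 22 infected
Step 5: +6 new -> 28 infected
Step 6: +4 new -> 32 infected
Step 7: +3 new -> 35 infected
Step 8: +2 new -> 37 infected
Step 9: +0 new -> 37 infected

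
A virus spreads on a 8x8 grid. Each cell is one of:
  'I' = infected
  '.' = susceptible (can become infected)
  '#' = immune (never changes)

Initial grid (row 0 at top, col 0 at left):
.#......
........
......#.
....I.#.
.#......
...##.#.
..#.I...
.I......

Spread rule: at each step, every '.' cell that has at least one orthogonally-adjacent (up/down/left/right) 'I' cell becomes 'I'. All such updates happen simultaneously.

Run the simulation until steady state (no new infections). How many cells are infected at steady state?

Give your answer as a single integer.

Answer: 56

Derivation:
Step 0 (initial): 3 infected
Step 1: +10 new -> 13 infected
Step 2: +12 new -> 25 infected
Step 3: +11 new -> 36 infected
Step 4: +10 new -> 46 infected
Step 5: +6 new -> 52 infected
Step 6: +3 new -> 55 infected
Step 7: +1 new -> 56 infected
Step 8: +0 new -> 56 infected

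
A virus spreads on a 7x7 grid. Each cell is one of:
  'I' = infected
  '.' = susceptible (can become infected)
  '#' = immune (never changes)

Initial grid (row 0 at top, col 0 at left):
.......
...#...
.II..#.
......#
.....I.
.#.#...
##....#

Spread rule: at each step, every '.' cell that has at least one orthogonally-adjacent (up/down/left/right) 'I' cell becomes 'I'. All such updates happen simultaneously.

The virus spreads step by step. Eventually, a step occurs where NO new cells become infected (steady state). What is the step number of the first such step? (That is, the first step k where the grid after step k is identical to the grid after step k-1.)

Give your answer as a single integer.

Answer: 7

Derivation:
Step 0 (initial): 3 infected
Step 1: +10 new -> 13 infected
Step 2: +13 new -> 26 infected
Step 3: +6 new -> 32 infected
Step 4: +5 new -> 37 infected
Step 5: +2 new -> 39 infected
Step 6: +2 new -> 41 infected
Step 7: +0 new -> 41 infected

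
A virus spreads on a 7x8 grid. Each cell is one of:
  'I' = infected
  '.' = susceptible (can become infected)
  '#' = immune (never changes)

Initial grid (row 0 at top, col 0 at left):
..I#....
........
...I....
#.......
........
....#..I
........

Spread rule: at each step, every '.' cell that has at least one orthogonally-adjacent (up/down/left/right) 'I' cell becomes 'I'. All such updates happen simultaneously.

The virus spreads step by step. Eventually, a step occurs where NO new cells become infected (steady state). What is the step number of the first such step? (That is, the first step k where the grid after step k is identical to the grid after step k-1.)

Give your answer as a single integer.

Step 0 (initial): 3 infected
Step 1: +9 new -> 12 infected
Step 2: +12 new -> 24 infected
Step 3: +14 new -> 38 infected
Step 4: +7 new -> 45 infected
Step 5: +5 new -> 50 infected
Step 6: +2 new -> 52 infected
Step 7: +1 new -> 53 infected
Step 8: +0 new -> 53 infected

Answer: 8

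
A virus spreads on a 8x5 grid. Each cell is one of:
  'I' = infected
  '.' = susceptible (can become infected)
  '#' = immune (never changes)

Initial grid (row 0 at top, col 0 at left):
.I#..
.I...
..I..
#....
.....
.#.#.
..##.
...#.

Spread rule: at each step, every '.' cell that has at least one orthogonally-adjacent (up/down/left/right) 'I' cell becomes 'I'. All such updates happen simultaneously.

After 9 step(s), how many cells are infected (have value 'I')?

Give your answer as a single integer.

Answer: 33

Derivation:
Step 0 (initial): 3 infected
Step 1: +6 new -> 9 infected
Step 2: +6 new -> 15 infected
Step 3: +6 new -> 21 infected
Step 4: +3 new -> 24 infected
Step 5: +2 new -> 26 infected
Step 6: +2 new -> 28 infected
Step 7: +3 new -> 31 infected
Step 8: +1 new -> 32 infected
Step 9: +1 new -> 33 infected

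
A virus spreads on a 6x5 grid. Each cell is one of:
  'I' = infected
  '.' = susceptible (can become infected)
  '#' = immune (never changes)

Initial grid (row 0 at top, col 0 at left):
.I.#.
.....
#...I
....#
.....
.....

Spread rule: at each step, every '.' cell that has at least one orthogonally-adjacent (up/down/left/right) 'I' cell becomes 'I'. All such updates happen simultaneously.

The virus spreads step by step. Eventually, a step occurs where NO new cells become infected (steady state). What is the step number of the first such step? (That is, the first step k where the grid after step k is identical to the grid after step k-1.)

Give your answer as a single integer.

Answer: 7

Derivation:
Step 0 (initial): 2 infected
Step 1: +5 new -> 7 infected
Step 2: +7 new -> 14 infected
Step 3: +3 new -> 17 infected
Step 4: +5 new -> 22 infected
Step 5: +4 new -> 26 infected
Step 6: +1 new -> 27 infected
Step 7: +0 new -> 27 infected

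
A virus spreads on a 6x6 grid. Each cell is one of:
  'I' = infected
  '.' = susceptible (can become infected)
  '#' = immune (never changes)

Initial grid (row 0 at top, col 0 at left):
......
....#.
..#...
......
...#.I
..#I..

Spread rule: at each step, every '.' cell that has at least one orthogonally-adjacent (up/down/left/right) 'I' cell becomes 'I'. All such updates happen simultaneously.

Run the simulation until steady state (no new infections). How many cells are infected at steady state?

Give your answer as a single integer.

Answer: 32

Derivation:
Step 0 (initial): 2 infected
Step 1: +4 new -> 6 infected
Step 2: +2 new -> 8 infected
Step 3: +3 new -> 11 infected
Step 4: +3 new -> 14 infected
Step 5: +4 new -> 18 infected
Step 6: +5 new -> 23 infected
Step 7: +5 new -> 28 infected
Step 8: +3 new -> 31 infected
Step 9: +1 new -> 32 infected
Step 10: +0 new -> 32 infected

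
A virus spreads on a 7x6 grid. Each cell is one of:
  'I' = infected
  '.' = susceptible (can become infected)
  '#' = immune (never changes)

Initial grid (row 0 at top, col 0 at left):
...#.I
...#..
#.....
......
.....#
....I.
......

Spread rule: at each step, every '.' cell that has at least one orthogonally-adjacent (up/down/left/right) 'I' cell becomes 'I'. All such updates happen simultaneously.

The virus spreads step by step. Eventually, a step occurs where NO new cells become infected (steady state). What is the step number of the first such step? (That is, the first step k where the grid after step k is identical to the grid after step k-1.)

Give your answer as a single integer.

Answer: 10

Derivation:
Step 0 (initial): 2 infected
Step 1: +6 new -> 8 infected
Step 2: +7 new -> 15 infected
Step 3: +6 new -> 21 infected
Step 4: +5 new -> 26 infected
Step 5: +4 new -> 30 infected
Step 6: +3 new -> 33 infected
Step 7: +2 new -> 35 infected
Step 8: +2 new -> 37 infected
Step 9: +1 new -> 38 infected
Step 10: +0 new -> 38 infected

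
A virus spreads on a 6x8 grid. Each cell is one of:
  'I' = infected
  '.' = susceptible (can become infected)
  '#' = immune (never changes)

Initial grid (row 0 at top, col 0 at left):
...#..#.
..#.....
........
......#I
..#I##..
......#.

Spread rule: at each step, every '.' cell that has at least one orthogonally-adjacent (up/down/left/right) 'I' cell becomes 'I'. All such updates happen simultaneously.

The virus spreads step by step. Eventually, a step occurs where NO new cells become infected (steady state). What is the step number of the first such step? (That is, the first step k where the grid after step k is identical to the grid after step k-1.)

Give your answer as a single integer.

Answer: 8

Derivation:
Step 0 (initial): 2 infected
Step 1: +4 new -> 6 infected
Step 2: +9 new -> 15 infected
Step 3: +10 new -> 25 infected
Step 4: +6 new -> 31 infected
Step 5: +5 new -> 36 infected
Step 6: +2 new -> 38 infected
Step 7: +2 new -> 40 infected
Step 8: +0 new -> 40 infected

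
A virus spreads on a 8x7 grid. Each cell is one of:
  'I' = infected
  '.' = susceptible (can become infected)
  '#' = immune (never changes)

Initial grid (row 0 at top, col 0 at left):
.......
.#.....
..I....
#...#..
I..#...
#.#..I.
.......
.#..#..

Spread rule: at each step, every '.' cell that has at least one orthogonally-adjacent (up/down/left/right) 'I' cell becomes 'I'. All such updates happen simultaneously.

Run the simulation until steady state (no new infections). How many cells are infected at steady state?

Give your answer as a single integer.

Answer: 48

Derivation:
Step 0 (initial): 3 infected
Step 1: +9 new -> 12 infected
Step 2: +15 new -> 27 infected
Step 3: +9 new -> 36 infected
Step 4: +7 new -> 43 infected
Step 5: +4 new -> 47 infected
Step 6: +1 new -> 48 infected
Step 7: +0 new -> 48 infected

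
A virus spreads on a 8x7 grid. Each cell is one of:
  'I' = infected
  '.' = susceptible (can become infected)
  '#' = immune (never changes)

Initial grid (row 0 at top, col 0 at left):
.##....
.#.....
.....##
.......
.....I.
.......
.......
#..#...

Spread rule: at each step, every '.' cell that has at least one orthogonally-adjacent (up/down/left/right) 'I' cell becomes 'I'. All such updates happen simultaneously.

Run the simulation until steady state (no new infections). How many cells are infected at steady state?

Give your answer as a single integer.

Step 0 (initial): 1 infected
Step 1: +4 new -> 5 infected
Step 2: +6 new -> 11 infected
Step 3: +7 new -> 18 infected
Step 4: +8 new -> 26 infected
Step 5: +8 new -> 34 infected
Step 6: +9 new -> 43 infected
Step 7: +4 new -> 47 infected
Step 8: +1 new -> 48 infected
Step 9: +1 new -> 49 infected
Step 10: +0 new -> 49 infected

Answer: 49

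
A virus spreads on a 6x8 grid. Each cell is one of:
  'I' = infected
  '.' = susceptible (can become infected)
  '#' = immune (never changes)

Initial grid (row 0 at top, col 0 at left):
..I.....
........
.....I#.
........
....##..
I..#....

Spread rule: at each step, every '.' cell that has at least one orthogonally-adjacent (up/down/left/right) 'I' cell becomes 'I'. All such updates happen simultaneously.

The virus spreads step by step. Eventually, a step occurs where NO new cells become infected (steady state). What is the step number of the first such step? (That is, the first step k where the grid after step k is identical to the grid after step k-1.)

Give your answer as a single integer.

Answer: 7

Derivation:
Step 0 (initial): 3 infected
Step 1: +8 new -> 11 infected
Step 2: +14 new -> 25 infected
Step 3: +11 new -> 36 infected
Step 4: +5 new -> 41 infected
Step 5: +2 new -> 43 infected
Step 6: +1 new -> 44 infected
Step 7: +0 new -> 44 infected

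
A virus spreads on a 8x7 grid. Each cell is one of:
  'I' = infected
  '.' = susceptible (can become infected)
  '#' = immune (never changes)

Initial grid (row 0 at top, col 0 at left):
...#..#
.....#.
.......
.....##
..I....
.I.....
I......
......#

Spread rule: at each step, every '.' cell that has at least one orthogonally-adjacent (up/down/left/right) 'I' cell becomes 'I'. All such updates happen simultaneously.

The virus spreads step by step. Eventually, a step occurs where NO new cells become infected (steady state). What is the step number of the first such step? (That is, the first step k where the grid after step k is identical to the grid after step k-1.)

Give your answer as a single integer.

Step 0 (initial): 3 infected
Step 1: +7 new -> 10 infected
Step 2: +8 new -> 18 infected
Step 3: +9 new -> 27 infected
Step 4: +9 new -> 36 infected
Step 5: +7 new -> 43 infected
Step 6: +5 new -> 48 infected
Step 7: +2 new -> 50 infected
Step 8: +0 new -> 50 infected

Answer: 8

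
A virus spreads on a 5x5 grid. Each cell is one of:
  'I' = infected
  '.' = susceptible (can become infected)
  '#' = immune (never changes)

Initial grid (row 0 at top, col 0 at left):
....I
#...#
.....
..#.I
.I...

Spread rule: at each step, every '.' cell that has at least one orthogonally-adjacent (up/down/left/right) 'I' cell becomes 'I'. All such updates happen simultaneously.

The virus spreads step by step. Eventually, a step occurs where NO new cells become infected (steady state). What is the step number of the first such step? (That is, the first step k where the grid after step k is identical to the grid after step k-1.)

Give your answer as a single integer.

Step 0 (initial): 3 infected
Step 1: +7 new -> 10 infected
Step 2: +6 new -> 16 infected
Step 3: +5 new -> 21 infected
Step 4: +1 new -> 22 infected
Step 5: +0 new -> 22 infected

Answer: 5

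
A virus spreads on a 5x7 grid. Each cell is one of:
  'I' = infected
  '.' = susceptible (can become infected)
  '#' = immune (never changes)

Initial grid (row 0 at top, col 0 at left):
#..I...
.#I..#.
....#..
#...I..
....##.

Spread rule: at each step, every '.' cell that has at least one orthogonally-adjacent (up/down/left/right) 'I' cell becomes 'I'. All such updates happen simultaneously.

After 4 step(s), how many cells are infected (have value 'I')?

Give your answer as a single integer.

Answer: 27

Derivation:
Step 0 (initial): 3 infected
Step 1: +6 new -> 9 infected
Step 2: +9 new -> 18 infected
Step 3: +6 new -> 24 infected
Step 4: +3 new -> 27 infected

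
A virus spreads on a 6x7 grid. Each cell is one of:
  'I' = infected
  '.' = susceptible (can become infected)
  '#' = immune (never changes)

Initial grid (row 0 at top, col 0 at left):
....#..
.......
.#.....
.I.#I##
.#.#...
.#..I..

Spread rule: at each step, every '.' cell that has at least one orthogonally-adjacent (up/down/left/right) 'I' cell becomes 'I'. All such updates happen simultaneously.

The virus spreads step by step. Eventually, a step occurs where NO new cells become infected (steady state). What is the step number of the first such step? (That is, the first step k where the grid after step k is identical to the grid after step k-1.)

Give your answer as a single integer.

Answer: 6

Derivation:
Step 0 (initial): 3 infected
Step 1: +6 new -> 9 infected
Step 2: +10 new -> 19 infected
Step 3: +7 new -> 26 infected
Step 4: +6 new -> 32 infected
Step 5: +2 new -> 34 infected
Step 6: +0 new -> 34 infected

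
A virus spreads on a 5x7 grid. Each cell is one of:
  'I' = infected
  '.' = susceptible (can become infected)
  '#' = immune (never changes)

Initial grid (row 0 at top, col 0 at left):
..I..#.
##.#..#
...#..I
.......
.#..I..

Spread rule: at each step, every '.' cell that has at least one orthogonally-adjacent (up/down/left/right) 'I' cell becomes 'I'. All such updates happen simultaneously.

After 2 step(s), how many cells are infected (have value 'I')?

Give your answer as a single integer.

Step 0 (initial): 3 infected
Step 1: +8 new -> 11 infected
Step 2: +9 new -> 20 infected

Answer: 20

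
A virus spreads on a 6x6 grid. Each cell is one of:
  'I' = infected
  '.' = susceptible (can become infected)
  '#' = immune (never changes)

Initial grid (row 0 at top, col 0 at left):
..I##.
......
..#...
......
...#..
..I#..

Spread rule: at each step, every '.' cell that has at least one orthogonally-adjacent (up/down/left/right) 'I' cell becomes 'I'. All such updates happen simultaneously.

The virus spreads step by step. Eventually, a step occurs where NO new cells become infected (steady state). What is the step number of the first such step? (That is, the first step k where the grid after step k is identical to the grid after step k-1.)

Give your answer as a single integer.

Step 0 (initial): 2 infected
Step 1: +4 new -> 6 infected
Step 2: +6 new -> 12 infected
Step 3: +7 new -> 19 infected
Step 4: +5 new -> 24 infected
Step 5: +4 new -> 28 infected
Step 6: +2 new -> 30 infected
Step 7: +1 new -> 31 infected
Step 8: +0 new -> 31 infected

Answer: 8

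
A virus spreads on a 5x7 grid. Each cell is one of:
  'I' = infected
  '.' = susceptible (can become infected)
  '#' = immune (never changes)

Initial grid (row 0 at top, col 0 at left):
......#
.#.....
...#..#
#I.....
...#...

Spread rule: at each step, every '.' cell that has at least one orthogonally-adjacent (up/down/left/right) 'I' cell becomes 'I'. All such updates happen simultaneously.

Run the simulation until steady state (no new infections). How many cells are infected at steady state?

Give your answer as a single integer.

Step 0 (initial): 1 infected
Step 1: +3 new -> 4 infected
Step 2: +5 new -> 9 infected
Step 3: +3 new -> 12 infected
Step 4: +6 new -> 18 infected
Step 5: +6 new -> 24 infected
Step 6: +3 new -> 27 infected
Step 7: +2 new -> 29 infected
Step 8: +0 new -> 29 infected

Answer: 29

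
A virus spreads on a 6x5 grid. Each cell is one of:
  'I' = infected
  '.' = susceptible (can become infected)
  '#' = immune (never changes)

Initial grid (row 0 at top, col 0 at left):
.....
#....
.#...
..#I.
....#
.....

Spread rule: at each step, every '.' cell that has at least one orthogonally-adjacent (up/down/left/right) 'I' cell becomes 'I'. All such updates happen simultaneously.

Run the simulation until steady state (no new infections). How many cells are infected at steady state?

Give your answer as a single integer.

Answer: 26

Derivation:
Step 0 (initial): 1 infected
Step 1: +3 new -> 4 infected
Step 2: +5 new -> 9 infected
Step 3: +6 new -> 15 infected
Step 4: +6 new -> 21 infected
Step 5: +3 new -> 24 infected
Step 6: +2 new -> 26 infected
Step 7: +0 new -> 26 infected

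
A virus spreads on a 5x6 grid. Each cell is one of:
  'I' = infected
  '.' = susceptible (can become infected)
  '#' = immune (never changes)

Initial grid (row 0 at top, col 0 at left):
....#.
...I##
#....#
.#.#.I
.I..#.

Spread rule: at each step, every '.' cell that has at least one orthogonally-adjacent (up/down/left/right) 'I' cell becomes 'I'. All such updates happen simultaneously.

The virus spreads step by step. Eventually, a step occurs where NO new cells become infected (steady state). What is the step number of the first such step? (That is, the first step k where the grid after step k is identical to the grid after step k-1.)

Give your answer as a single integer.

Answer: 5

Derivation:
Step 0 (initial): 3 infected
Step 1: +7 new -> 10 infected
Step 2: +7 new -> 17 infected
Step 3: +3 new -> 20 infected
Step 4: +1 new -> 21 infected
Step 5: +0 new -> 21 infected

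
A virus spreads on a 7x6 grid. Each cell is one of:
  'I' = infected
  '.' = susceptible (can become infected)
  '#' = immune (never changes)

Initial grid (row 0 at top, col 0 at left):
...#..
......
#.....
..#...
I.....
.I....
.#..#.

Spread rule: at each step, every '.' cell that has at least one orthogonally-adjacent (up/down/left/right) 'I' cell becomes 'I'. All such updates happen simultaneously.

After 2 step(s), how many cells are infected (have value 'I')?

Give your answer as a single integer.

Step 0 (initial): 2 infected
Step 1: +4 new -> 6 infected
Step 2: +5 new -> 11 infected

Answer: 11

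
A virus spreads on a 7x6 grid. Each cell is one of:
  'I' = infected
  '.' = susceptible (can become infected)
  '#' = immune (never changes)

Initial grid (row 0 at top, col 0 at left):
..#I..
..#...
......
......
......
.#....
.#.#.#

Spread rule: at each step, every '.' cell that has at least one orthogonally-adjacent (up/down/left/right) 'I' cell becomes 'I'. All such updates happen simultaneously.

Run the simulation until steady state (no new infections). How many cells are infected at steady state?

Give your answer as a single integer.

Answer: 36

Derivation:
Step 0 (initial): 1 infected
Step 1: +2 new -> 3 infected
Step 2: +3 new -> 6 infected
Step 3: +4 new -> 10 infected
Step 4: +5 new -> 15 infected
Step 5: +7 new -> 22 infected
Step 6: +7 new -> 29 infected
Step 7: +5 new -> 34 infected
Step 8: +1 new -> 35 infected
Step 9: +1 new -> 36 infected
Step 10: +0 new -> 36 infected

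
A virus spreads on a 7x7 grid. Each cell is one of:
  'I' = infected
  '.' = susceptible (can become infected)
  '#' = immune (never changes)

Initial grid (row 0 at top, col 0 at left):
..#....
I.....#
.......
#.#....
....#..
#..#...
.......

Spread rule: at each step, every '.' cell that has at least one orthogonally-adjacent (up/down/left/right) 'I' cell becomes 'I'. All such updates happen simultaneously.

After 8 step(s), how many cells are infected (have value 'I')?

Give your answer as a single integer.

Step 0 (initial): 1 infected
Step 1: +3 new -> 4 infected
Step 2: +3 new -> 7 infected
Step 3: +3 new -> 10 infected
Step 4: +4 new -> 14 infected
Step 5: +7 new -> 21 infected
Step 6: +6 new -> 27 infected
Step 7: +5 new -> 32 infected
Step 8: +3 new -> 35 infected

Answer: 35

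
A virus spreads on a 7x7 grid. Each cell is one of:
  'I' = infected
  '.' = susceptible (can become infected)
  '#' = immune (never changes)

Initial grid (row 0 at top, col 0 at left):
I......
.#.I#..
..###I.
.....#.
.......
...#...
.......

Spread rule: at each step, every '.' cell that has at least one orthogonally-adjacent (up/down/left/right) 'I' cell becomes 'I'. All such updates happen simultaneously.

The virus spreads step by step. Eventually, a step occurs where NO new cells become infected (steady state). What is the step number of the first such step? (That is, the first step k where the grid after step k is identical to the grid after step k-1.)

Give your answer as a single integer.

Step 0 (initial): 3 infected
Step 1: +6 new -> 9 infected
Step 2: +6 new -> 15 infected
Step 3: +4 new -> 19 infected
Step 4: +4 new -> 23 infected
Step 5: +6 new -> 29 infected
Step 6: +8 new -> 37 infected
Step 7: +3 new -> 40 infected
Step 8: +2 new -> 42 infected
Step 9: +0 new -> 42 infected

Answer: 9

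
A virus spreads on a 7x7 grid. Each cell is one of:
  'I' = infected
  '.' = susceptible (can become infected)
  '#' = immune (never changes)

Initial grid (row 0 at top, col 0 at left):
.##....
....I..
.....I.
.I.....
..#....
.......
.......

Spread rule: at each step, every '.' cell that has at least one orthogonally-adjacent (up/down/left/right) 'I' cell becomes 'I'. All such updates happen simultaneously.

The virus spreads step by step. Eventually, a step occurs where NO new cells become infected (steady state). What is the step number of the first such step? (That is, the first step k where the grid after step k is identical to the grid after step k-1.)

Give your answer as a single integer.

Answer: 6

Derivation:
Step 0 (initial): 3 infected
Step 1: +10 new -> 13 infected
Step 2: +14 new -> 27 infected
Step 3: +9 new -> 36 infected
Step 4: +7 new -> 43 infected
Step 5: +3 new -> 46 infected
Step 6: +0 new -> 46 infected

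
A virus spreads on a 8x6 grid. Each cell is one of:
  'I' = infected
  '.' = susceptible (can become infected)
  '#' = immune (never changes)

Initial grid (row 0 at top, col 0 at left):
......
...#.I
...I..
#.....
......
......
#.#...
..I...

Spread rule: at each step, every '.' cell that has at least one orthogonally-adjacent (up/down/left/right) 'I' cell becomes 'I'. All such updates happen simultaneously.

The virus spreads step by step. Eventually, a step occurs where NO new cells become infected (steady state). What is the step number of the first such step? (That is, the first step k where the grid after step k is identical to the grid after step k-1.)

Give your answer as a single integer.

Answer: 6

Derivation:
Step 0 (initial): 3 infected
Step 1: +8 new -> 11 infected
Step 2: +11 new -> 22 infected
Step 3: +12 new -> 34 infected
Step 4: +8 new -> 42 infected
Step 5: +2 new -> 44 infected
Step 6: +0 new -> 44 infected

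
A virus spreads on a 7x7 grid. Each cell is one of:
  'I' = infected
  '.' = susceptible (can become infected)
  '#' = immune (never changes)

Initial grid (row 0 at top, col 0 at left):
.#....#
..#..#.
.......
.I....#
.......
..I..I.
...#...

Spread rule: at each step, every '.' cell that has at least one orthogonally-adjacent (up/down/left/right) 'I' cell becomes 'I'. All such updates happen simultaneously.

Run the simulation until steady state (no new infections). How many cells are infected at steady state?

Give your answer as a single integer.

Step 0 (initial): 3 infected
Step 1: +12 new -> 15 infected
Step 2: +13 new -> 28 infected
Step 3: +5 new -> 33 infected
Step 4: +4 new -> 37 infected
Step 5: +3 new -> 40 infected
Step 6: +2 new -> 42 infected
Step 7: +1 new -> 43 infected
Step 8: +0 new -> 43 infected

Answer: 43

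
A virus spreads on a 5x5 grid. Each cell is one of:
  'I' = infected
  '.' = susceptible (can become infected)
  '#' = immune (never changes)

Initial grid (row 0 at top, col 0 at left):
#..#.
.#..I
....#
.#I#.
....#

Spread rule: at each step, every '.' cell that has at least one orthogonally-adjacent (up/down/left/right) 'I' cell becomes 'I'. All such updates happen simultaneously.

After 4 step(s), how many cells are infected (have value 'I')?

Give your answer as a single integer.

Answer: 17

Derivation:
Step 0 (initial): 2 infected
Step 1: +4 new -> 6 infected
Step 2: +5 new -> 11 infected
Step 3: +3 new -> 14 infected
Step 4: +3 new -> 17 infected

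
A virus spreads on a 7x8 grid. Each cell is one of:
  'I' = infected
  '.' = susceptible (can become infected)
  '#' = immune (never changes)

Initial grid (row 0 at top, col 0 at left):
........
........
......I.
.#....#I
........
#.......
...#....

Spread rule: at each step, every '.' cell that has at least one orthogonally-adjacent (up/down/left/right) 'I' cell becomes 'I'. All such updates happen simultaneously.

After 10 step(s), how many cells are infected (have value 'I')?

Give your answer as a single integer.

Answer: 52

Derivation:
Step 0 (initial): 2 infected
Step 1: +4 new -> 6 infected
Step 2: +7 new -> 13 infected
Step 3: +8 new -> 21 infected
Step 4: +7 new -> 28 infected
Step 5: +7 new -> 35 infected
Step 6: +6 new -> 41 infected
Step 7: +5 new -> 46 infected
Step 8: +4 new -> 50 infected
Step 9: +1 new -> 51 infected
Step 10: +1 new -> 52 infected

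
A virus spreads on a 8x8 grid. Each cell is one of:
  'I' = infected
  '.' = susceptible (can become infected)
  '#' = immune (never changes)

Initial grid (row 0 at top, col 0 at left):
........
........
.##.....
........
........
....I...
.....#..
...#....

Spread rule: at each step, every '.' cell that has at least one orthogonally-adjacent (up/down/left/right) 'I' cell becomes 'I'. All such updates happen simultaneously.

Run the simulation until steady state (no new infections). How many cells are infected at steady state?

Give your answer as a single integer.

Answer: 60

Derivation:
Step 0 (initial): 1 infected
Step 1: +4 new -> 5 infected
Step 2: +7 new -> 12 infected
Step 3: +10 new -> 22 infected
Step 4: +12 new -> 34 infected
Step 5: +10 new -> 44 infected
Step 6: +7 new -> 51 infected
Step 7: +5 new -> 56 infected
Step 8: +3 new -> 59 infected
Step 9: +1 new -> 60 infected
Step 10: +0 new -> 60 infected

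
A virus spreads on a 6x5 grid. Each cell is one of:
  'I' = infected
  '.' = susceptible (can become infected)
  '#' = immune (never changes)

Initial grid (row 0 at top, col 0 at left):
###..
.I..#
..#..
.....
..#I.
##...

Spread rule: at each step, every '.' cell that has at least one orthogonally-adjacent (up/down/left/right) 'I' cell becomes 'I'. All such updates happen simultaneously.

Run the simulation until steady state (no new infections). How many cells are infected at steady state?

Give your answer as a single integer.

Answer: 22

Derivation:
Step 0 (initial): 2 infected
Step 1: +6 new -> 8 infected
Step 2: +8 new -> 16 infected
Step 3: +4 new -> 20 infected
Step 4: +2 new -> 22 infected
Step 5: +0 new -> 22 infected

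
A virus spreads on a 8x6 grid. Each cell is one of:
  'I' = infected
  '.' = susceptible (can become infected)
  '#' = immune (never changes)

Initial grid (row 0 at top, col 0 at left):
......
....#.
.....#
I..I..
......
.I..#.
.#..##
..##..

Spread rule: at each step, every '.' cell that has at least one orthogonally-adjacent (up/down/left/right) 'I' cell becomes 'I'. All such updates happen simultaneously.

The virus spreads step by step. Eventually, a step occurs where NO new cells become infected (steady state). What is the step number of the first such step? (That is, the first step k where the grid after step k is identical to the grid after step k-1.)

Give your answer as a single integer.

Answer: 7

Derivation:
Step 0 (initial): 3 infected
Step 1: +10 new -> 13 infected
Step 2: +11 new -> 24 infected
Step 3: +7 new -> 31 infected
Step 4: +5 new -> 36 infected
Step 5: +1 new -> 37 infected
Step 6: +1 new -> 38 infected
Step 7: +0 new -> 38 infected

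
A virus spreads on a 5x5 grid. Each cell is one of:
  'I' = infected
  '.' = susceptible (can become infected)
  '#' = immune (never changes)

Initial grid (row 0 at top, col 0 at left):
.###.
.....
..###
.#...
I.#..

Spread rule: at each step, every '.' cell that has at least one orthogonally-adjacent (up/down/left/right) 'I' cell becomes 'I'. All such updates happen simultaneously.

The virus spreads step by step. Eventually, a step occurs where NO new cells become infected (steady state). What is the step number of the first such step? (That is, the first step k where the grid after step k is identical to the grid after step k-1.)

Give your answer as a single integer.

Step 0 (initial): 1 infected
Step 1: +2 new -> 3 infected
Step 2: +1 new -> 4 infected
Step 3: +2 new -> 6 infected
Step 4: +2 new -> 8 infected
Step 5: +1 new -> 9 infected
Step 6: +1 new -> 10 infected
Step 7: +1 new -> 11 infected
Step 8: +1 new -> 12 infected
Step 9: +0 new -> 12 infected

Answer: 9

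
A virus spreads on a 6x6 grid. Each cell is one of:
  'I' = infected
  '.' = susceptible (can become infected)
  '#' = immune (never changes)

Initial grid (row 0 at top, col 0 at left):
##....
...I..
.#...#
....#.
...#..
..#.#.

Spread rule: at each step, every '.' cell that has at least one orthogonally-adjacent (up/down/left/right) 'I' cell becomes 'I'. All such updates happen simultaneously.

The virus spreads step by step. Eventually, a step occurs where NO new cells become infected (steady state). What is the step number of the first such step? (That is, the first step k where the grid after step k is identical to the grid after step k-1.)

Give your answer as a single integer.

Step 0 (initial): 1 infected
Step 1: +4 new -> 5 infected
Step 2: +7 new -> 12 infected
Step 3: +3 new -> 15 infected
Step 4: +3 new -> 18 infected
Step 5: +2 new -> 20 infected
Step 6: +2 new -> 22 infected
Step 7: +1 new -> 23 infected
Step 8: +0 new -> 23 infected

Answer: 8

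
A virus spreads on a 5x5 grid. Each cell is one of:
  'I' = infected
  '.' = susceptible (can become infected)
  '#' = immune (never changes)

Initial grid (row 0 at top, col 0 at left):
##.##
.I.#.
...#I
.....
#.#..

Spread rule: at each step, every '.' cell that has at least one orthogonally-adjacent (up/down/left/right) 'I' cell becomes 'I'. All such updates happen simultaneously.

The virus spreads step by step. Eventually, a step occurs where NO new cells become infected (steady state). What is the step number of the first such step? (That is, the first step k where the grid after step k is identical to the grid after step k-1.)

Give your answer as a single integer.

Answer: 4

Derivation:
Step 0 (initial): 2 infected
Step 1: +5 new -> 7 infected
Step 2: +6 new -> 13 infected
Step 3: +4 new -> 17 infected
Step 4: +0 new -> 17 infected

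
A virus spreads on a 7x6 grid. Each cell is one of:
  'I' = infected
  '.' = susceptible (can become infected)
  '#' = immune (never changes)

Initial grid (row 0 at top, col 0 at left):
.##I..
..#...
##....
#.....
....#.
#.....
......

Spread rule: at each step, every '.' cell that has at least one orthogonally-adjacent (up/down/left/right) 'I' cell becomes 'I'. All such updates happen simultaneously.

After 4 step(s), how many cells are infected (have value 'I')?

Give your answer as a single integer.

Step 0 (initial): 1 infected
Step 1: +2 new -> 3 infected
Step 2: +3 new -> 6 infected
Step 3: +4 new -> 10 infected
Step 4: +4 new -> 14 infected

Answer: 14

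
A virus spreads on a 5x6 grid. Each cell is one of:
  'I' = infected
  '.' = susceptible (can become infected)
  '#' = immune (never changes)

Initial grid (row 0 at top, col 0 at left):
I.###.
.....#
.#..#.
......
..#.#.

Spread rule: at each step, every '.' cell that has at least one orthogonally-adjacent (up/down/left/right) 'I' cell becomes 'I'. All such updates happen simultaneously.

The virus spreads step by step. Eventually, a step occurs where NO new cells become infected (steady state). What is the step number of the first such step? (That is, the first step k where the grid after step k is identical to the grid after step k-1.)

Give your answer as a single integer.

Answer: 10

Derivation:
Step 0 (initial): 1 infected
Step 1: +2 new -> 3 infected
Step 2: +2 new -> 5 infected
Step 3: +2 new -> 7 infected
Step 4: +4 new -> 11 infected
Step 5: +4 new -> 15 infected
Step 6: +1 new -> 16 infected
Step 7: +2 new -> 18 infected
Step 8: +1 new -> 19 infected
Step 9: +2 new -> 21 infected
Step 10: +0 new -> 21 infected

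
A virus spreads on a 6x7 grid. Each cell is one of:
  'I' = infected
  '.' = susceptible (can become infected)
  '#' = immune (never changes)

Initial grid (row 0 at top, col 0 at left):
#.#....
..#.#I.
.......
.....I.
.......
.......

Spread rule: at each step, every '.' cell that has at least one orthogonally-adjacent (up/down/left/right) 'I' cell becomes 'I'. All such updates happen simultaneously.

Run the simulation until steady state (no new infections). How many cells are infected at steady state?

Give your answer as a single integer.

Step 0 (initial): 2 infected
Step 1: +6 new -> 8 infected
Step 2: +8 new -> 16 infected
Step 3: +6 new -> 22 infected
Step 4: +5 new -> 27 infected
Step 5: +4 new -> 31 infected
Step 6: +4 new -> 35 infected
Step 7: +3 new -> 38 infected
Step 8: +0 new -> 38 infected

Answer: 38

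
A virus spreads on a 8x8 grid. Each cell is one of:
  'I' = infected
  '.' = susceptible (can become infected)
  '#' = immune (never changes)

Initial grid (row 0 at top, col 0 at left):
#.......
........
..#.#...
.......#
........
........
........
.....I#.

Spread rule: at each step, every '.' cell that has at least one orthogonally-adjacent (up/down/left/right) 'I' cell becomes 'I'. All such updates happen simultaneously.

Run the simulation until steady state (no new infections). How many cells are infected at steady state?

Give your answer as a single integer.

Step 0 (initial): 1 infected
Step 1: +2 new -> 3 infected
Step 2: +4 new -> 7 infected
Step 3: +6 new -> 13 infected
Step 4: +8 new -> 21 infected
Step 5: +8 new -> 29 infected
Step 6: +6 new -> 35 infected
Step 7: +8 new -> 43 infected
Step 8: +6 new -> 49 infected
Step 9: +5 new -> 54 infected
Step 10: +3 new -> 57 infected
Step 11: +2 new -> 59 infected
Step 12: +0 new -> 59 infected

Answer: 59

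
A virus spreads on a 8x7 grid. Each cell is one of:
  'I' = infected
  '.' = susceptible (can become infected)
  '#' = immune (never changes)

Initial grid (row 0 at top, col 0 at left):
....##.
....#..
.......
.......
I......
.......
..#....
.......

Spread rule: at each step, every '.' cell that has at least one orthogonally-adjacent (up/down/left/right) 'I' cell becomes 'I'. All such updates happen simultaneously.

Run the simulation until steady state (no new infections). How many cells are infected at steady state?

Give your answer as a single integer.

Step 0 (initial): 1 infected
Step 1: +3 new -> 4 infected
Step 2: +5 new -> 9 infected
Step 3: +7 new -> 16 infected
Step 4: +7 new -> 23 infected
Step 5: +8 new -> 31 infected
Step 6: +8 new -> 39 infected
Step 7: +6 new -> 45 infected
Step 8: +4 new -> 49 infected
Step 9: +2 new -> 51 infected
Step 10: +1 new -> 52 infected
Step 11: +0 new -> 52 infected

Answer: 52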